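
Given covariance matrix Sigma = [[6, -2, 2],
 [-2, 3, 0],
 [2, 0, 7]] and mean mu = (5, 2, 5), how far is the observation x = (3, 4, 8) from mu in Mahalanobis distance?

Step 1 — centre the observation: (x - mu) = (-2, 2, 3).

Step 2 — invert Sigma (cofactor / det for 3×3, or solve directly):
  Sigma^{-1} = [[0.2442, 0.1628, -0.0698],
 [0.1628, 0.4419, -0.0465],
 [-0.0698, -0.0465, 0.1628]].

Step 3 — form the quadratic (x - mu)^T · Sigma^{-1} · (x - mu):
  Sigma^{-1} · (x - mu) = (-0.3721, 0.4186, 0.5349).
  (x - mu)^T · [Sigma^{-1} · (x - mu)] = (-2)·(-0.3721) + (2)·(0.4186) + (3)·(0.5349) = 3.186.

Step 4 — take square root: d = √(3.186) ≈ 1.785.

d(x, mu) = √(3.186) ≈ 1.785


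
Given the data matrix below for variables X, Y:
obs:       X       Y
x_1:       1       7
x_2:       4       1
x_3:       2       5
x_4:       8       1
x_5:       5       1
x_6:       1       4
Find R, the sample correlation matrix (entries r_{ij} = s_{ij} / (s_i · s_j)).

Step 1 — column means:
  mean(X) = (1 + 4 + 2 + 8 + 5 + 1) / 6 = 21/6 = 3.5
  mean(Y) = (7 + 1 + 5 + 1 + 1 + 4) / 6 = 19/6 = 3.1667

Step 2 — sample variances and covariances s[i,j] = (1/(n-1)) · Σ_k (x_{k,i} - mean_i) · (x_{k,j} - mean_j), with n-1 = 5:
  s[X,X] = ((-2.5)·(-2.5) + (0.5)·(0.5) + (-1.5)·(-1.5) + (4.5)·(4.5) + (1.5)·(1.5) + (-2.5)·(-2.5)) / 5 = 37.5/5 = 7.5
  s[X,Y] = ((-2.5)·(3.8333) + (0.5)·(-2.1667) + (-1.5)·(1.8333) + (4.5)·(-2.1667) + (1.5)·(-2.1667) + (-2.5)·(0.8333)) / 5 = -28.5/5 = -5.7
  s[Y,Y] = ((3.8333)·(3.8333) + (-2.1667)·(-2.1667) + (1.8333)·(1.8333) + (-2.1667)·(-2.1667) + (-2.1667)·(-2.1667) + (0.8333)·(0.8333)) / 5 = 32.8333/5 = 6.5667
  Sample standard deviations s_i = √(s[i,i]):
  s(X) = √(7.5) = 2.7386
  s(Y) = √(6.5667) = 2.5626

Step 3 — r_{ij} = s_{ij} / (s_i · s_j):
  r[X,X] = 1 (diagonal).
  r[X,Y] = -5.7 / (2.7386 · 2.5626) = -5.7 / 7.0178 = -0.8122
  r[Y,Y] = 1 (diagonal).

R is symmetric with unit diagonal. Assembling:

R = [[1, -0.8122],
 [-0.8122, 1]]


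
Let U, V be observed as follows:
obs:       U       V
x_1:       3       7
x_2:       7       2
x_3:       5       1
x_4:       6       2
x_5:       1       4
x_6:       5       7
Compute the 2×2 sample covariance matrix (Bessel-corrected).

Step 1 — column means:
  mean(U) = (3 + 7 + 5 + 6 + 1 + 5) / 6 = 27/6 = 4.5
  mean(V) = (7 + 2 + 1 + 2 + 4 + 7) / 6 = 23/6 = 3.8333

Step 2 — sample covariance S[i,j] = (1/(n-1)) · Σ_k (x_{k,i} - mean_i) · (x_{k,j} - mean_j), with n-1 = 5.
  S[U,U] = ((-1.5)·(-1.5) + (2.5)·(2.5) + (0.5)·(0.5) + (1.5)·(1.5) + (-3.5)·(-3.5) + (0.5)·(0.5)) / 5 = 23.5/5 = 4.7
  S[U,V] = ((-1.5)·(3.1667) + (2.5)·(-1.8333) + (0.5)·(-2.8333) + (1.5)·(-1.8333) + (-3.5)·(0.1667) + (0.5)·(3.1667)) / 5 = -12.5/5 = -2.5
  S[V,V] = ((3.1667)·(3.1667) + (-1.8333)·(-1.8333) + (-2.8333)·(-2.8333) + (-1.8333)·(-1.8333) + (0.1667)·(0.1667) + (3.1667)·(3.1667)) / 5 = 34.8333/5 = 6.9667

S is symmetric (S[j,i] = S[i,j]). Assembling:

S = [[4.7, -2.5],
 [-2.5, 6.9667]]


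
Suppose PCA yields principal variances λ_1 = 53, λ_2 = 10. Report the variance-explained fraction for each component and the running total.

Step 1 — total variance = trace(Sigma) = Σ λ_i = 53 + 10 = 63.

Step 2 — fraction explained by component i = λ_i / Σ λ:
  PC1: 53/63 = 0.8413
  PC2: 10/63 = 0.1587

Step 3 — cumulative fraction after k components = (λ_1 + ... + λ_k) / Σ λ:
  k = 1: 53/63 = 0.8413
  k = 2: (53 + 10)/63 = 63/63 = 1

Summary (fraction, with percent):

explained: PC1 0.8413 (84.13%), PC2 0.1587 (15.87%);  cumulative: 0.8413, 1


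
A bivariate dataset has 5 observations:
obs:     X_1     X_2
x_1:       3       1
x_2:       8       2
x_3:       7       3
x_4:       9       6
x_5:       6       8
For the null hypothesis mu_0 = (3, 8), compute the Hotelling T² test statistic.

Step 1 — sample mean vector:
  mean(X_1) = (3 + 8 + 7 + 9 + 6) / 5 = 33/5 = 6.6
  mean(X_2) = (1 + 2 + 3 + 6 + 8) / 5 = 20/5 = 4
  x̄ = (6.6, 4),  deviation x̄ - mu_0 = (6.6, 4) - (3, 8) = (3.6, -4).

Step 2 — sample covariance matrix, S[i,j] = (1/(n-1)) · Σ_k (x_{k,i} - mean_i) · (x_{k,j} - mean_j), divisor n-1 = 4:
  S[X_1,X_1] = ((-3.6)·(-3.6) + (1.4)·(1.4) + (0.4)·(0.4) + (2.4)·(2.4) + (-0.6)·(-0.6)) / 4 = 21.2/4 = 5.3
  S[X_1,X_2] = ((-3.6)·(-3) + (1.4)·(-2) + (0.4)·(-1) + (2.4)·(2) + (-0.6)·(4)) / 4 = 10/4 = 2.5
  S[X_2,X_2] = ((-3)·(-3) + (-2)·(-2) + (-1)·(-1) + (2)·(2) + (4)·(4)) / 4 = 34/4 = 8.5
  S = [[5.3, 2.5],
 [2.5, 8.5]].

Step 3 — invert S. det(S) = 5.3·8.5 - (2.5)² = 38.8.
  S^{-1} = (1/det) · [[d, -b], [-b, a]] = [[0.2191, -0.0644],
 [-0.0644, 0.1366]].

Step 4 — quadratic form (x̄ - mu_0)^T · S^{-1} · (x̄ - mu_0):
  S^{-1} · (x̄ - mu_0) = (1.0464, -0.7784),
  (x̄ - mu_0)^T · [...] = (3.6)·(1.0464) + (-4)·(-0.7784) = 6.8804.

Step 5 — scale by n: T² = 5 · 6.8804 = 34.4021.

T² ≈ 34.4021


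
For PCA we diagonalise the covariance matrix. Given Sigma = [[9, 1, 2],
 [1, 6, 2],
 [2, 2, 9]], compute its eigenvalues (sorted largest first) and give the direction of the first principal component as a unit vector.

Step 1 — characteristic polynomial p(λ) = det(λI - Sigma) = λ³ - tr·λ² + c_1·λ - det, where tr = trace, c_1 = sum of the principal 2×2 minors, det = det(Sigma):
  tr = 9 + 6 + 9 = 24,
  c_1 = (9·6 - (1)²) + (9·9 - (2)²) + (6·9 - (2)²) = 53 + 77 + 50 = 180,
  det = 9·(6·9 - (2)²) - (1)·((1)·9 - (2)·(2)) + (2)·((1)·(2) - 6·(2)) = 9·(50) - (1)·(5) + (2)·(-10) = 425.
  So p(λ) = λ³ - 24λ² + 180λ - 425.
Step 2 — look for an integer root (rational root theorem: any rational root is an integer divisor of 425). Testing λ = 5:
  p(5) = 125 - 600 + 900 - 425 = 0  ✓
  Dividing out (λ - 5): p(λ) = (λ - 5)(λ² - 19λ + 85).
Step 3 — remaining eigenvalues from the quadratic λ² - 19λ + 85 = 0:
  Δ = 19² - 4·85 = 361 - 340 = 21,  λ = (19 ± √21)/2 = (19 ± 4.5826)/2 ≈ 11.7913 or 7.2087.
  Sorted: λ_1 = 11.7913,  λ_2 = 7.2087,  λ_3 = 5  (check: sum = 24 = tr ✓).

Step 4 — unit eigenvector for λ_1 ≈ 11.7913: v spans the null space of (Sigma - λ_1 I), whose rows are
  r_1 = (-2.7913, 1, 2),  r_2 = (1, -5.7913, 2),  r_3 = (2, 2, -2.7913).
  v is orthogonal to every row, so take v ∝ r_1 × r_2 = ((1)·(2) - (2)·(-5.7913), (2)·(1) - (-2.7913)·(2), (-2.7913)·(-5.7913) - (1)·(1)) ≈ (13.5826, 7.5826, 15.1652).
  Let u = (13.5826, 7.5826, 15.1652).
  ||u|| = √((13.5826)² + (7.5826)² + (15.1652)²) = √(471.9636) ≈ 21.7247,  v_1 = u/||u|| ≈ (0.6252, 0.349, 0.6981) (||v_1|| = 1).

λ_1 = 11.7913,  λ_2 = 7.2087,  λ_3 = 5;  v_1 ≈ (0.6252, 0.349, 0.6981)


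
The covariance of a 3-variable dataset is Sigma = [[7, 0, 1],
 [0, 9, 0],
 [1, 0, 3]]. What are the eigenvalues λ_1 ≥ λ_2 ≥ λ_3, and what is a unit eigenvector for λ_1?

Step 1 — characteristic polynomial p(λ) = det(λI - Sigma) = λ³ - tr·λ² + c_1·λ - det, where tr = trace, c_1 = sum of the principal 2×2 minors, det = det(Sigma):
  tr = 7 + 9 + 3 = 19,
  c_1 = (7·9 - (0)²) + (7·3 - (1)²) + (9·3 - (0)²) = 63 + 20 + 27 = 110,
  det = 7·(9·3 - (0)²) - (0)·((0)·3 - (0)·(1)) + (1)·((0)·(0) - 9·(1)) = 7·(27) - (0)·(0) + (1)·(-9) = 180.
  So p(λ) = λ³ - 19λ² + 110λ - 180.
Step 2 — look for an integer root (rational root theorem: any rational root is an integer divisor of 180). Testing λ = 9:
  p(9) = 729 - 1539 + 990 - 180 = 0  ✓
  Dividing out (λ - 9): p(λ) = (λ - 9)(λ² - 10λ + 20).
Step 3 — remaining eigenvalues from the quadratic λ² - 10λ + 20 = 0:
  Δ = 10² - 4·20 = 100 - 80 = 20,  λ = (10 ± √20)/2 = (10 ± 4.4721)/2 ≈ 7.2361 or 2.7639.
  Sorted: λ_1 = 9,  λ_2 = 7.2361,  λ_3 = 2.7639  (check: sum = 19 = tr ✓).

Step 4 — unit eigenvector for λ_1 = 9: v spans the null space of (Sigma - λ_1 I), whose rows are
  r_1 = (-2, 0, 1),  r_2 = (0, 0, 0),  r_3 = (1, 0, -6).
  v is orthogonal to every row, so take v ∝ r_1 × r_3 = ((0)·(-6) - (1)·(0), (1)·(1) - (-2)·(-6), (-2)·(0) - (0)·(1)) = (0, -11, 0).
  Rescale (divide by 11; multiply by -1 so the first nonzero entry is positive): u = (0, 1, 0).
  ||u|| = √((0)² + (1)² + (0)²) = √(1) = 1,  v_1 = u/||u|| ≈ (0, 1, 0) (||v_1|| = 1).

λ_1 = 9,  λ_2 = 7.2361,  λ_3 = 2.7639;  v_1 ≈ (0, 1, 0)


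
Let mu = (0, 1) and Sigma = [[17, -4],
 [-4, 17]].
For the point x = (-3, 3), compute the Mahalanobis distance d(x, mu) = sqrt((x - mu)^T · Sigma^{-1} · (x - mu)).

Step 1 — centre the observation: (x - mu) = (-3, 2).

Step 2 — invert Sigma. det(Sigma) = 17·17 - (-4)² = 273.
  Sigma^{-1} = (1/det) · [[d, -b], [-b, a]] = [[0.0623, 0.0147],
 [0.0147, 0.0623]].

Step 3 — form the quadratic (x - mu)^T · Sigma^{-1} · (x - mu):
  Sigma^{-1} · (x - mu) = (-0.1575, 0.0806).
  (x - mu)^T · [Sigma^{-1} · (x - mu)] = (-3)·(-0.1575) + (2)·(0.0806) = 0.6337.

Step 4 — take square root: d = √(0.6337) ≈ 0.7961.

d(x, mu) = √(0.6337) ≈ 0.7961


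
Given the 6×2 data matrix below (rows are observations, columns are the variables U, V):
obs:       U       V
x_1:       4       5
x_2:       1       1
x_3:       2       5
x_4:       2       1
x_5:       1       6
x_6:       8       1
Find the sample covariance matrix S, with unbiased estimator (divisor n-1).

Step 1 — column means:
  mean(U) = (4 + 1 + 2 + 2 + 1 + 8) / 6 = 18/6 = 3
  mean(V) = (5 + 1 + 5 + 1 + 6 + 1) / 6 = 19/6 = 3.1667

Step 2 — sample covariance S[i,j] = (1/(n-1)) · Σ_k (x_{k,i} - mean_i) · (x_{k,j} - mean_j), with n-1 = 5.
  S[U,U] = ((1)·(1) + (-2)·(-2) + (-1)·(-1) + (-1)·(-1) + (-2)·(-2) + (5)·(5)) / 5 = 36/5 = 7.2
  S[U,V] = ((1)·(1.8333) + (-2)·(-2.1667) + (-1)·(1.8333) + (-1)·(-2.1667) + (-2)·(2.8333) + (5)·(-2.1667)) / 5 = -10/5 = -2
  S[V,V] = ((1.8333)·(1.8333) + (-2.1667)·(-2.1667) + (1.8333)·(1.8333) + (-2.1667)·(-2.1667) + (2.8333)·(2.8333) + (-2.1667)·(-2.1667)) / 5 = 28.8333/5 = 5.7667

S is symmetric (S[j,i] = S[i,j]). Assembling:

S = [[7.2, -2],
 [-2, 5.7667]]


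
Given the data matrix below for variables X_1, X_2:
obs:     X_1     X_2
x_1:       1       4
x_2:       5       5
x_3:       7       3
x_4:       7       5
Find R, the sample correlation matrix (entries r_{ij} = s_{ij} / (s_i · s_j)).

Step 1 — column means:
  mean(X_1) = (1 + 5 + 7 + 7) / 4 = 20/4 = 5
  mean(X_2) = (4 + 5 + 3 + 5) / 4 = 17/4 = 4.25

Step 2 — sample variances and covariances s[i,j] = (1/(n-1)) · Σ_k (x_{k,i} - mean_i) · (x_{k,j} - mean_j), with n-1 = 3:
  s[X_1,X_1] = ((-4)·(-4) + (0)·(0) + (2)·(2) + (2)·(2)) / 3 = 24/3 = 8
  s[X_1,X_2] = ((-4)·(-0.25) + (0)·(0.75) + (2)·(-1.25) + (2)·(0.75)) / 3 = 0/3 = 0
  s[X_2,X_2] = ((-0.25)·(-0.25) + (0.75)·(0.75) + (-1.25)·(-1.25) + (0.75)·(0.75)) / 3 = 2.75/3 = 0.9167
  Sample standard deviations s_i = √(s[i,i]):
  s(X_1) = √(8) = 2.8284
  s(X_2) = √(0.9167) = 0.9574

Step 3 — r_{ij} = s_{ij} / (s_i · s_j):
  r[X_1,X_1] = 1 (diagonal).
  r[X_1,X_2] = 0 / (2.8284 · 0.9574) = 0 / 2.708 = 0
  r[X_2,X_2] = 1 (diagonal).

R is symmetric with unit diagonal. Assembling:

R = [[1, 0],
 [0, 1]]


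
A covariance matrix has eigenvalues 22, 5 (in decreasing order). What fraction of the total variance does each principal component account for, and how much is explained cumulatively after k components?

Step 1 — total variance = trace(Sigma) = Σ λ_i = 22 + 5 = 27.

Step 2 — fraction explained by component i = λ_i / Σ λ:
  PC1: 22/27 = 0.8148
  PC2: 5/27 = 0.1852

Step 3 — cumulative fraction after k components = (λ_1 + ... + λ_k) / Σ λ:
  k = 1: 22/27 = 0.8148
  k = 2: (22 + 5)/27 = 27/27 = 1

Summary (fraction, with percent):

explained: PC1 0.8148 (81.48%), PC2 0.1852 (18.52%);  cumulative: 0.8148, 1


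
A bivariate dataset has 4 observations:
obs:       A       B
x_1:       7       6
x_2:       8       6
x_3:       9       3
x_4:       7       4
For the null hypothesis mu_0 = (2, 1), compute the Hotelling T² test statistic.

Step 1 — sample mean vector:
  mean(A) = (7 + 8 + 9 + 7) / 4 = 31/4 = 7.75
  mean(B) = (6 + 6 + 3 + 4) / 4 = 19/4 = 4.75
  x̄ = (7.75, 4.75),  deviation x̄ - mu_0 = (7.75, 4.75) - (2, 1) = (5.75, 3.75).

Step 2 — sample covariance matrix, S[i,j] = (1/(n-1)) · Σ_k (x_{k,i} - mean_i) · (x_{k,j} - mean_j), divisor n-1 = 3:
  S[A,A] = ((-0.75)·(-0.75) + (0.25)·(0.25) + (1.25)·(1.25) + (-0.75)·(-0.75)) / 3 = 2.75/3 = 0.9167
  S[A,B] = ((-0.75)·(1.25) + (0.25)·(1.25) + (1.25)·(-1.75) + (-0.75)·(-0.75)) / 3 = -2.25/3 = -0.75
  S[B,B] = ((1.25)·(1.25) + (1.25)·(1.25) + (-1.75)·(-1.75) + (-0.75)·(-0.75)) / 3 = 6.75/3 = 2.25
  S = [[0.9167, -0.75],
 [-0.75, 2.25]].

Step 3 — invert S. det(S) = 0.9167·2.25 - (-0.75)² = 1.5.
  S^{-1} = (1/det) · [[d, -b], [-b, a]] = [[1.5, 0.5],
 [0.5, 0.6111]].

Step 4 — quadratic form (x̄ - mu_0)^T · S^{-1} · (x̄ - mu_0):
  S^{-1} · (x̄ - mu_0) = (10.5, 5.1667),
  (x̄ - mu_0)^T · [...] = (5.75)·(10.5) + (3.75)·(5.1667) = 79.75.

Step 5 — scale by n: T² = 4 · 79.75 = 319.

T² ≈ 319


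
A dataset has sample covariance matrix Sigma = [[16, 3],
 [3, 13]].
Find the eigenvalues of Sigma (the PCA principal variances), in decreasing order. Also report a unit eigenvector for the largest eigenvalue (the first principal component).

Step 1 — characteristic polynomial of 2×2 Sigma:
  det(Sigma - λI) = λ² - trace · λ + det = 0.
  trace = 16 + 13 = 29, det = 16·13 - (3)² = 199.
Step 2 — discriminant:
  Δ = trace² - 4·det = 841 - 796 = 45.
Step 3 — eigenvalues:
  λ = (trace ± √Δ)/2 = (29 ± 6.7082)/2,
  λ_1 = 17.8541,  λ_2 = 11.1459.

Step 4 — unit eigenvector for λ_1: solve (Sigma - λ_1 I)v = 0. First row:
  (16 - 17.8541)·v_x + (3)·v_y = 0, i.e. (-1.8541)·v_x + (3)·v_y = 0,
  so v ∝ (b, λ_1 - a) = (3, 1.8541) = u.
  ||u|| = √((3)² + (1.8541)²) = √(12.4377) ≈ 3.5267,
  v_1 = u/||u|| ≈ (0.8507, 0.5257) (||v_1|| = 1).

λ_1 = 17.8541,  λ_2 = 11.1459;  v_1 ≈ (0.8507, 0.5257)


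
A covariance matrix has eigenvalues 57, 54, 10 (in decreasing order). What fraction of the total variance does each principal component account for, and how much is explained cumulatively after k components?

Step 1 — total variance = trace(Sigma) = Σ λ_i = 57 + 54 + 10 = 121.

Step 2 — fraction explained by component i = λ_i / Σ λ:
  PC1: 57/121 = 0.4711
  PC2: 54/121 = 0.4463
  PC3: 10/121 = 0.0826

Step 3 — cumulative fraction after k components = (λ_1 + ... + λ_k) / Σ λ:
  k = 1: 57/121 = 0.4711
  k = 2: (57 + 54)/121 = 111/121 = 0.9174
  k = 3: (57 + 54 + 10)/121 = 121/121 = 1

Summary (fraction, with percent):

explained: PC1 0.4711 (47.11%), PC2 0.4463 (44.63%), PC3 0.0826 (8.26%);  cumulative: 0.4711, 0.9174, 1


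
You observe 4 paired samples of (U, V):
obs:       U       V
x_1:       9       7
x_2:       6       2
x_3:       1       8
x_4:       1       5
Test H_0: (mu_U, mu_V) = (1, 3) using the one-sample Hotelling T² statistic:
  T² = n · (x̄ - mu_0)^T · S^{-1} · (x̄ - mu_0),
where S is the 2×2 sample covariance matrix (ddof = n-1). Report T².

Step 1 — sample mean vector:
  mean(U) = (9 + 6 + 1 + 1) / 4 = 17/4 = 4.25
  mean(V) = (7 + 2 + 8 + 5) / 4 = 22/4 = 5.5
  x̄ = (4.25, 5.5),  deviation x̄ - mu_0 = (4.25, 5.5) - (1, 3) = (3.25, 2.5).

Step 2 — sample covariance matrix, S[i,j] = (1/(n-1)) · Σ_k (x_{k,i} - mean_i) · (x_{k,j} - mean_j), divisor n-1 = 3:
  S[U,U] = ((4.75)·(4.75) + (1.75)·(1.75) + (-3.25)·(-3.25) + (-3.25)·(-3.25)) / 3 = 46.75/3 = 15.5833
  S[U,V] = ((4.75)·(1.5) + (1.75)·(-3.5) + (-3.25)·(2.5) + (-3.25)·(-0.5)) / 3 = -5.5/3 = -1.8333
  S[V,V] = ((1.5)·(1.5) + (-3.5)·(-3.5) + (2.5)·(2.5) + (-0.5)·(-0.5)) / 3 = 21/3 = 7
  S = [[15.5833, -1.8333],
 [-1.8333, 7]].

Step 3 — invert S. det(S) = 15.5833·7 - (-1.8333)² = 105.7222.
  S^{-1} = (1/det) · [[d, -b], [-b, a]] = [[0.0662, 0.0173],
 [0.0173, 0.1474]].

Step 4 — quadratic form (x̄ - mu_0)^T · S^{-1} · (x̄ - mu_0):
  S^{-1} · (x̄ - mu_0) = (0.2585, 0.4249),
  (x̄ - mu_0)^T · [...] = (3.25)·(0.2585) + (2.5)·(0.4249) = 1.9024.

Step 5 — scale by n: T² = 4 · 1.9024 = 7.6096.

T² ≈ 7.6096


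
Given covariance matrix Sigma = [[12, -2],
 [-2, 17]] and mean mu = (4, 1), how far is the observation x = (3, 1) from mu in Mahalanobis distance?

Step 1 — centre the observation: (x - mu) = (-1, 0).

Step 2 — invert Sigma. det(Sigma) = 12·17 - (-2)² = 200.
  Sigma^{-1} = (1/det) · [[d, -b], [-b, a]] = [[0.085, 0.01],
 [0.01, 0.06]].

Step 3 — form the quadratic (x - mu)^T · Sigma^{-1} · (x - mu):
  Sigma^{-1} · (x - mu) = (-0.085, -0.01).
  (x - mu)^T · [Sigma^{-1} · (x - mu)] = (-1)·(-0.085) + (0)·(-0.01) = 0.085.

Step 4 — take square root: d = √(0.085) ≈ 0.2915.

d(x, mu) = √(0.085) ≈ 0.2915


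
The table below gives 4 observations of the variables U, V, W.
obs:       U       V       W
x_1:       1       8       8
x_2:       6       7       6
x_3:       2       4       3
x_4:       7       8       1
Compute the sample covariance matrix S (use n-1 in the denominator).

Step 1 — column means:
  mean(U) = (1 + 6 + 2 + 7) / 4 = 16/4 = 4
  mean(V) = (8 + 7 + 4 + 8) / 4 = 27/4 = 6.75
  mean(W) = (8 + 6 + 3 + 1) / 4 = 18/4 = 4.5

Step 2 — sample covariance S[i,j] = (1/(n-1)) · Σ_k (x_{k,i} - mean_i) · (x_{k,j} - mean_j), with n-1 = 3.
  S[U,U] = ((-3)·(-3) + (2)·(2) + (-2)·(-2) + (3)·(3)) / 3 = 26/3 = 8.6667
  S[U,V] = ((-3)·(1.25) + (2)·(0.25) + (-2)·(-2.75) + (3)·(1.25)) / 3 = 6/3 = 2
  S[U,W] = ((-3)·(3.5) + (2)·(1.5) + (-2)·(-1.5) + (3)·(-3.5)) / 3 = -15/3 = -5
  S[V,V] = ((1.25)·(1.25) + (0.25)·(0.25) + (-2.75)·(-2.75) + (1.25)·(1.25)) / 3 = 10.75/3 = 3.5833
  S[V,W] = ((1.25)·(3.5) + (0.25)·(1.5) + (-2.75)·(-1.5) + (1.25)·(-3.5)) / 3 = 4.5/3 = 1.5
  S[W,W] = ((3.5)·(3.5) + (1.5)·(1.5) + (-1.5)·(-1.5) + (-3.5)·(-3.5)) / 3 = 29/3 = 9.6667

S is symmetric (S[j,i] = S[i,j]). Assembling:

S = [[8.6667, 2, -5],
 [2, 3.5833, 1.5],
 [-5, 1.5, 9.6667]]


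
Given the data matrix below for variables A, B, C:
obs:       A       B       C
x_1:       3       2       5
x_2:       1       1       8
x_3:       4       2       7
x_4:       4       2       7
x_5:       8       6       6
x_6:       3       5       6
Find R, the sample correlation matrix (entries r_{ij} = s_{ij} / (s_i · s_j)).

Step 1 — column means:
  mean(A) = (3 + 1 + 4 + 4 + 8 + 3) / 6 = 23/6 = 3.8333
  mean(B) = (2 + 1 + 2 + 2 + 6 + 5) / 6 = 18/6 = 3
  mean(C) = (5 + 8 + 7 + 7 + 6 + 6) / 6 = 39/6 = 6.5

Step 2 — sample variances and covariances s[i,j] = (1/(n-1)) · Σ_k (x_{k,i} - mean_i) · (x_{k,j} - mean_j), with n-1 = 5:
  s[A,A] = ((-0.8333)·(-0.8333) + (-2.8333)·(-2.8333) + (0.1667)·(0.1667) + (0.1667)·(0.1667) + (4.1667)·(4.1667) + (-0.8333)·(-0.8333)) / 5 = 26.8333/5 = 5.3667
  s[A,B] = ((-0.8333)·(-1) + (-2.8333)·(-2) + (0.1667)·(-1) + (0.1667)·(-1) + (4.1667)·(3) + (-0.8333)·(2)) / 5 = 17/5 = 3.4
  s[A,C] = ((-0.8333)·(-1.5) + (-2.8333)·(1.5) + (0.1667)·(0.5) + (0.1667)·(0.5) + (4.1667)·(-0.5) + (-0.8333)·(-0.5)) / 5 = -4.5/5 = -0.9
  s[B,B] = ((-1)·(-1) + (-2)·(-2) + (-1)·(-1) + (-1)·(-1) + (3)·(3) + (2)·(2)) / 5 = 20/5 = 4
  s[B,C] = ((-1)·(-1.5) + (-2)·(1.5) + (-1)·(0.5) + (-1)·(0.5) + (3)·(-0.5) + (2)·(-0.5)) / 5 = -5/5 = -1
  s[C,C] = ((-1.5)·(-1.5) + (1.5)·(1.5) + (0.5)·(0.5) + (0.5)·(0.5) + (-0.5)·(-0.5) + (-0.5)·(-0.5)) / 5 = 5.5/5 = 1.1
  Sample standard deviations s_i = √(s[i,i]):
  s(A) = √(5.3667) = 2.3166
  s(B) = √(4) = 2
  s(C) = √(1.1) = 1.0488

Step 3 — r_{ij} = s_{ij} / (s_i · s_j):
  r[A,A] = 1 (diagonal).
  r[A,B] = 3.4 / (2.3166 · 2) = 3.4 / 4.6332 = 0.7338
  r[A,C] = -0.9 / (2.3166 · 1.0488) = -0.9 / 2.4297 = -0.3704
  r[B,B] = 1 (diagonal).
  r[B,C] = -1 / (2 · 1.0488) = -1 / 2.0976 = -0.4767
  r[C,C] = 1 (diagonal).

R is symmetric with unit diagonal. Assembling:

R = [[1, 0.7338, -0.3704],
 [0.7338, 1, -0.4767],
 [-0.3704, -0.4767, 1]]


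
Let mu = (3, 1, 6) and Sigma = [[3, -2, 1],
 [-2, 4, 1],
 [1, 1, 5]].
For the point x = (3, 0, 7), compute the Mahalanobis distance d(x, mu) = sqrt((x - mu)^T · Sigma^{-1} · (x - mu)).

Step 1 — centre the observation: (x - mu) = (0, -1, 1).

Step 2 — invert Sigma (cofactor / det for 3×3, or solve directly):
  Sigma^{-1} = [[0.6552, 0.3793, -0.2069],
 [0.3793, 0.4828, -0.1724],
 [-0.2069, -0.1724, 0.2759]].

Step 3 — form the quadratic (x - mu)^T · Sigma^{-1} · (x - mu):
  Sigma^{-1} · (x - mu) = (-0.5862, -0.6552, 0.4483).
  (x - mu)^T · [Sigma^{-1} · (x - mu)] = (0)·(-0.5862) + (-1)·(-0.6552) + (1)·(0.4483) = 1.1034.

Step 4 — take square root: d = √(1.1034) ≈ 1.0505.

d(x, mu) = √(1.1034) ≈ 1.0505


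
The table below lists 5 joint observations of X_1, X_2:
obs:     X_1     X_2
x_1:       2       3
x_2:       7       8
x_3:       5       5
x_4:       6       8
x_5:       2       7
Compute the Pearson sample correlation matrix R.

Step 1 — column means:
  mean(X_1) = (2 + 7 + 5 + 6 + 2) / 5 = 22/5 = 4.4
  mean(X_2) = (3 + 8 + 5 + 8 + 7) / 5 = 31/5 = 6.2

Step 2 — sample variances and covariances s[i,j] = (1/(n-1)) · Σ_k (x_{k,i} - mean_i) · (x_{k,j} - mean_j), with n-1 = 4:
  s[X_1,X_1] = ((-2.4)·(-2.4) + (2.6)·(2.6) + (0.6)·(0.6) + (1.6)·(1.6) + (-2.4)·(-2.4)) / 4 = 21.2/4 = 5.3
  s[X_1,X_2] = ((-2.4)·(-3.2) + (2.6)·(1.8) + (0.6)·(-1.2) + (1.6)·(1.8) + (-2.4)·(0.8)) / 4 = 12.6/4 = 3.15
  s[X_2,X_2] = ((-3.2)·(-3.2) + (1.8)·(1.8) + (-1.2)·(-1.2) + (1.8)·(1.8) + (0.8)·(0.8)) / 4 = 18.8/4 = 4.7
  Sample standard deviations s_i = √(s[i,i]):
  s(X_1) = √(5.3) = 2.3022
  s(X_2) = √(4.7) = 2.1679

Step 3 — r_{ij} = s_{ij} / (s_i · s_j):
  r[X_1,X_1] = 1 (diagonal).
  r[X_1,X_2] = 3.15 / (2.3022 · 2.1679) = 3.15 / 4.991 = 0.6311
  r[X_2,X_2] = 1 (diagonal).

R is symmetric with unit diagonal. Assembling:

R = [[1, 0.6311],
 [0.6311, 1]]


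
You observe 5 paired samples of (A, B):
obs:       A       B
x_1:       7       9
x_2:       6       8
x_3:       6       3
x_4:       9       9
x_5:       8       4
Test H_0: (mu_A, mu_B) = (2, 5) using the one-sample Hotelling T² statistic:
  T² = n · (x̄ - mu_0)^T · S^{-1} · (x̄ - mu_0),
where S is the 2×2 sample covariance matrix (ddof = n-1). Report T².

Step 1 — sample mean vector:
  mean(A) = (7 + 6 + 6 + 9 + 8) / 5 = 36/5 = 7.2
  mean(B) = (9 + 8 + 3 + 9 + 4) / 5 = 33/5 = 6.6
  x̄ = (7.2, 6.6),  deviation x̄ - mu_0 = (7.2, 6.6) - (2, 5) = (5.2, 1.6).

Step 2 — sample covariance matrix, S[i,j] = (1/(n-1)) · Σ_k (x_{k,i} - mean_i) · (x_{k,j} - mean_j), divisor n-1 = 4:
  S[A,A] = ((-0.2)·(-0.2) + (-1.2)·(-1.2) + (-1.2)·(-1.2) + (1.8)·(1.8) + (0.8)·(0.8)) / 4 = 6.8/4 = 1.7
  S[A,B] = ((-0.2)·(2.4) + (-1.2)·(1.4) + (-1.2)·(-3.6) + (1.8)·(2.4) + (0.8)·(-2.6)) / 4 = 4.4/4 = 1.1
  S[B,B] = ((2.4)·(2.4) + (1.4)·(1.4) + (-3.6)·(-3.6) + (2.4)·(2.4) + (-2.6)·(-2.6)) / 4 = 33.2/4 = 8.3
  S = [[1.7, 1.1],
 [1.1, 8.3]].

Step 3 — invert S. det(S) = 1.7·8.3 - (1.1)² = 12.9.
  S^{-1} = (1/det) · [[d, -b], [-b, a]] = [[0.6434, -0.0853],
 [-0.0853, 0.1318]].

Step 4 — quadratic form (x̄ - mu_0)^T · S^{-1} · (x̄ - mu_0):
  S^{-1} · (x̄ - mu_0) = (3.2093, -0.2326),
  (x̄ - mu_0)^T · [...] = (5.2)·(3.2093) + (1.6)·(-0.2326) = 16.3163.

Step 5 — scale by n: T² = 5 · 16.3163 = 81.5814.

T² ≈ 81.5814


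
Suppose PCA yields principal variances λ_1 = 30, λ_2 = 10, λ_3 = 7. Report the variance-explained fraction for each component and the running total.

Step 1 — total variance = trace(Sigma) = Σ λ_i = 30 + 10 + 7 = 47.

Step 2 — fraction explained by component i = λ_i / Σ λ:
  PC1: 30/47 = 0.6383
  PC2: 10/47 = 0.2128
  PC3: 7/47 = 0.1489

Step 3 — cumulative fraction after k components = (λ_1 + ... + λ_k) / Σ λ:
  k = 1: 30/47 = 0.6383
  k = 2: (30 + 10)/47 = 40/47 = 0.8511
  k = 3: (30 + 10 + 7)/47 = 47/47 = 1

Summary (fraction, with percent):

explained: PC1 0.6383 (63.83%), PC2 0.2128 (21.28%), PC3 0.1489 (14.89%);  cumulative: 0.6383, 0.8511, 1


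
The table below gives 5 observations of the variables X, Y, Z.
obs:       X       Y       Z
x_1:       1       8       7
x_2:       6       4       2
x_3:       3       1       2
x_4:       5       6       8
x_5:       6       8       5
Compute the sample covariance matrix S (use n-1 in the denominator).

Step 1 — column means:
  mean(X) = (1 + 6 + 3 + 5 + 6) / 5 = 21/5 = 4.2
  mean(Y) = (8 + 4 + 1 + 6 + 8) / 5 = 27/5 = 5.4
  mean(Z) = (7 + 2 + 2 + 8 + 5) / 5 = 24/5 = 4.8

Step 2 — sample covariance S[i,j] = (1/(n-1)) · Σ_k (x_{k,i} - mean_i) · (x_{k,j} - mean_j), with n-1 = 4.
  S[X,X] = ((-3.2)·(-3.2) + (1.8)·(1.8) + (-1.2)·(-1.2) + (0.8)·(0.8) + (1.8)·(1.8)) / 4 = 18.8/4 = 4.7
  S[X,Y] = ((-3.2)·(2.6) + (1.8)·(-1.4) + (-1.2)·(-4.4) + (0.8)·(0.6) + (1.8)·(2.6)) / 4 = -0.4/4 = -0.1
  S[X,Z] = ((-3.2)·(2.2) + (1.8)·(-2.8) + (-1.2)·(-2.8) + (0.8)·(3.2) + (1.8)·(0.2)) / 4 = -5.8/4 = -1.45
  S[Y,Y] = ((2.6)·(2.6) + (-1.4)·(-1.4) + (-4.4)·(-4.4) + (0.6)·(0.6) + (2.6)·(2.6)) / 4 = 35.2/4 = 8.8
  S[Y,Z] = ((2.6)·(2.2) + (-1.4)·(-2.8) + (-4.4)·(-2.8) + (0.6)·(3.2) + (2.6)·(0.2)) / 4 = 24.4/4 = 6.1
  S[Z,Z] = ((2.2)·(2.2) + (-2.8)·(-2.8) + (-2.8)·(-2.8) + (3.2)·(3.2) + (0.2)·(0.2)) / 4 = 30.8/4 = 7.7

S is symmetric (S[j,i] = S[i,j]). Assembling:

S = [[4.7, -0.1, -1.45],
 [-0.1, 8.8, 6.1],
 [-1.45, 6.1, 7.7]]


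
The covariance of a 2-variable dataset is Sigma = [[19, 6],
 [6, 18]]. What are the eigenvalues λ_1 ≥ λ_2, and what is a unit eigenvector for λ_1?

Step 1 — characteristic polynomial of 2×2 Sigma:
  det(Sigma - λI) = λ² - trace · λ + det = 0.
  trace = 19 + 18 = 37, det = 19·18 - (6)² = 306.
Step 2 — discriminant:
  Δ = trace² - 4·det = 1369 - 1224 = 145.
Step 3 — eigenvalues:
  λ = (trace ± √Δ)/2 = (37 ± 12.0416)/2,
  λ_1 = 24.5208,  λ_2 = 12.4792.

Step 4 — unit eigenvector for λ_1: solve (Sigma - λ_1 I)v = 0. First row:
  (19 - 24.5208)·v_x + (6)·v_y = 0, i.e. (-5.5208)·v_x + (6)·v_y = 0,
  so v ∝ (b, λ_1 - a) = (6, 5.5208) = u.
  ||u|| = √((6)² + (5.5208)²) = √(66.4792) ≈ 8.1535,
  v_1 = u/||u|| ≈ (0.7359, 0.6771) (||v_1|| = 1).

λ_1 = 24.5208,  λ_2 = 12.4792;  v_1 ≈ (0.7359, 0.6771)


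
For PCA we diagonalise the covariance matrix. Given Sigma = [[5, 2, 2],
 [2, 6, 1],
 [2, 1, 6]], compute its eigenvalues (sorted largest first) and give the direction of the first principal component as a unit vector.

Step 1 — characteristic polynomial p(λ) = det(λI - Sigma) = λ³ - tr·λ² + c_1·λ - det, where tr = trace, c_1 = sum of the principal 2×2 minors, det = det(Sigma):
  tr = 5 + 6 + 6 = 17,
  c_1 = (5·6 - (2)²) + (5·6 - (2)²) + (6·6 - (1)²) = 26 + 26 + 35 = 87,
  det = 5·(6·6 - (1)²) - (2)·((2)·6 - (1)·(2)) + (2)·((2)·(1) - 6·(2)) = 5·(35) - (2)·(10) + (2)·(-10) = 135.
  So p(λ) = λ³ - 17λ² + 87λ - 135.
Step 2 — look for an integer root (rational root theorem: any rational root is an integer divisor of 135). Testing λ = 3:
  p(3) = 27 - 153 + 261 - 135 = 0  ✓
  Dividing out (λ - 3): p(λ) = (λ - 3)(λ² - 14λ + 45).
Step 3 — remaining eigenvalues from the quadratic λ² - 14λ + 45 = 0:
  Δ = 14² - 4·45 = 196 - 180 = 16,  λ = (14 ± √16)/2 = (14 ± 4)/2 = 9 or 5.
  Sorted: λ_1 = 9,  λ_2 = 5,  λ_3 = 3  (check: sum = 17 = tr ✓).

Step 4 — unit eigenvector for λ_1 = 9: v spans the null space of (Sigma - λ_1 I), whose rows are
  r_1 = (-4, 2, 2),  r_2 = (2, -3, 1),  r_3 = (2, 1, -3).
  v is orthogonal to every row, so take v ∝ r_1 × r_2 = ((2)·(1) - (2)·(-3), (2)·(2) - (-4)·(1), (-4)·(-3) - (2)·(2)) = (8, 8, 8).
  Rescale (divide by 8): u = (1, 1, 1).
  ||u|| = √((1)² + (1)² + (1)²) = √(3) ≈ 1.7321,  v_1 = u/||u|| ≈ (0.5774, 0.5774, 0.5774) (||v_1|| = 1).

λ_1 = 9,  λ_2 = 5,  λ_3 = 3;  v_1 ≈ (0.5774, 0.5774, 0.5774)


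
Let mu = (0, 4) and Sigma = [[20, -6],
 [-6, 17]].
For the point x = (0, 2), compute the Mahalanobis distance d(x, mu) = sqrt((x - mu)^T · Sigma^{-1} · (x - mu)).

Step 1 — centre the observation: (x - mu) = (0, -2).

Step 2 — invert Sigma. det(Sigma) = 20·17 - (-6)² = 304.
  Sigma^{-1} = (1/det) · [[d, -b], [-b, a]] = [[0.0559, 0.0197],
 [0.0197, 0.0658]].

Step 3 — form the quadratic (x - mu)^T · Sigma^{-1} · (x - mu):
  Sigma^{-1} · (x - mu) = (-0.0395, -0.1316).
  (x - mu)^T · [Sigma^{-1} · (x - mu)] = (0)·(-0.0395) + (-2)·(-0.1316) = 0.2632.

Step 4 — take square root: d = √(0.2632) ≈ 0.513.

d(x, mu) = √(0.2632) ≈ 0.513


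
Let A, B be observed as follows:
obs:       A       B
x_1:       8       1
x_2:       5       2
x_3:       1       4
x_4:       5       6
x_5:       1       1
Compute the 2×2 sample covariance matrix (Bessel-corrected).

Step 1 — column means:
  mean(A) = (8 + 5 + 1 + 5 + 1) / 5 = 20/5 = 4
  mean(B) = (1 + 2 + 4 + 6 + 1) / 5 = 14/5 = 2.8

Step 2 — sample covariance S[i,j] = (1/(n-1)) · Σ_k (x_{k,i} - mean_i) · (x_{k,j} - mean_j), with n-1 = 4.
  S[A,A] = ((4)·(4) + (1)·(1) + (-3)·(-3) + (1)·(1) + (-3)·(-3)) / 4 = 36/4 = 9
  S[A,B] = ((4)·(-1.8) + (1)·(-0.8) + (-3)·(1.2) + (1)·(3.2) + (-3)·(-1.8)) / 4 = -3/4 = -0.75
  S[B,B] = ((-1.8)·(-1.8) + (-0.8)·(-0.8) + (1.2)·(1.2) + (3.2)·(3.2) + (-1.8)·(-1.8)) / 4 = 18.8/4 = 4.7

S is symmetric (S[j,i] = S[i,j]). Assembling:

S = [[9, -0.75],
 [-0.75, 4.7]]


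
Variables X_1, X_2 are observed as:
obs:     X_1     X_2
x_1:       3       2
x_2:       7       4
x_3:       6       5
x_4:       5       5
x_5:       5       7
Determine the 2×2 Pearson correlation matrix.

Step 1 — column means:
  mean(X_1) = (3 + 7 + 6 + 5 + 5) / 5 = 26/5 = 5.2
  mean(X_2) = (2 + 4 + 5 + 5 + 7) / 5 = 23/5 = 4.6

Step 2 — sample variances and covariances s[i,j] = (1/(n-1)) · Σ_k (x_{k,i} - mean_i) · (x_{k,j} - mean_j), with n-1 = 4:
  s[X_1,X_1] = ((-2.2)·(-2.2) + (1.8)·(1.8) + (0.8)·(0.8) + (-0.2)·(-0.2) + (-0.2)·(-0.2)) / 4 = 8.8/4 = 2.2
  s[X_1,X_2] = ((-2.2)·(-2.6) + (1.8)·(-0.6) + (0.8)·(0.4) + (-0.2)·(0.4) + (-0.2)·(2.4)) / 4 = 4.4/4 = 1.1
  s[X_2,X_2] = ((-2.6)·(-2.6) + (-0.6)·(-0.6) + (0.4)·(0.4) + (0.4)·(0.4) + (2.4)·(2.4)) / 4 = 13.2/4 = 3.3
  Sample standard deviations s_i = √(s[i,i]):
  s(X_1) = √(2.2) = 1.4832
  s(X_2) = √(3.3) = 1.8166

Step 3 — r_{ij} = s_{ij} / (s_i · s_j):
  r[X_1,X_1] = 1 (diagonal).
  r[X_1,X_2] = 1.1 / (1.4832 · 1.8166) = 1.1 / 2.6944 = 0.4082
  r[X_2,X_2] = 1 (diagonal).

R is symmetric with unit diagonal. Assembling:

R = [[1, 0.4082],
 [0.4082, 1]]


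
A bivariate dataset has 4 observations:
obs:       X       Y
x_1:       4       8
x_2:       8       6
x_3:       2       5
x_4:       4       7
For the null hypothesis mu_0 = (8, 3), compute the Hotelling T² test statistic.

Step 1 — sample mean vector:
  mean(X) = (4 + 8 + 2 + 4) / 4 = 18/4 = 4.5
  mean(Y) = (8 + 6 + 5 + 7) / 4 = 26/4 = 6.5
  x̄ = (4.5, 6.5),  deviation x̄ - mu_0 = (4.5, 6.5) - (8, 3) = (-3.5, 3.5).

Step 2 — sample covariance matrix, S[i,j] = (1/(n-1)) · Σ_k (x_{k,i} - mean_i) · (x_{k,j} - mean_j), divisor n-1 = 3:
  S[X,X] = ((-0.5)·(-0.5) + (3.5)·(3.5) + (-2.5)·(-2.5) + (-0.5)·(-0.5)) / 3 = 19/3 = 6.3333
  S[X,Y] = ((-0.5)·(1.5) + (3.5)·(-0.5) + (-2.5)·(-1.5) + (-0.5)·(0.5)) / 3 = 1/3 = 0.3333
  S[Y,Y] = ((1.5)·(1.5) + (-0.5)·(-0.5) + (-1.5)·(-1.5) + (0.5)·(0.5)) / 3 = 5/3 = 1.6667
  S = [[6.3333, 0.3333],
 [0.3333, 1.6667]].

Step 3 — invert S. det(S) = 6.3333·1.6667 - (0.3333)² = 10.4444.
  S^{-1} = (1/det) · [[d, -b], [-b, a]] = [[0.1596, -0.0319],
 [-0.0319, 0.6064]].

Step 4 — quadratic form (x̄ - mu_0)^T · S^{-1} · (x̄ - mu_0):
  S^{-1} · (x̄ - mu_0) = (-0.6702, 2.234),
  (x̄ - mu_0)^T · [...] = (-3.5)·(-0.6702) + (3.5)·(2.234) = 10.1649.

Step 5 — scale by n: T² = 4 · 10.1649 = 40.6596.

T² ≈ 40.6596


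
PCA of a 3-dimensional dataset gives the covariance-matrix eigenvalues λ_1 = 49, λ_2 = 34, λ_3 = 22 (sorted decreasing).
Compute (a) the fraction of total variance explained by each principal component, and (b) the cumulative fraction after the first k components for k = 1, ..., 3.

Step 1 — total variance = trace(Sigma) = Σ λ_i = 49 + 34 + 22 = 105.

Step 2 — fraction explained by component i = λ_i / Σ λ:
  PC1: 49/105 = 0.4667
  PC2: 34/105 = 0.3238
  PC3: 22/105 = 0.2095

Step 3 — cumulative fraction after k components = (λ_1 + ... + λ_k) / Σ λ:
  k = 1: 49/105 = 0.4667
  k = 2: (49 + 34)/105 = 83/105 = 0.7905
  k = 3: (49 + 34 + 22)/105 = 105/105 = 1

Summary (fraction, with percent):

explained: PC1 0.4667 (46.67%), PC2 0.3238 (32.38%), PC3 0.2095 (20.95%);  cumulative: 0.4667, 0.7905, 1


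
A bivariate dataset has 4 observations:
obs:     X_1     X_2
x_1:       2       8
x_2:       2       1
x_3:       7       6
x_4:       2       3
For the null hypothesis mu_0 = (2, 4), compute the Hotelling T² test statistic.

Step 1 — sample mean vector:
  mean(X_1) = (2 + 2 + 7 + 2) / 4 = 13/4 = 3.25
  mean(X_2) = (8 + 1 + 6 + 3) / 4 = 18/4 = 4.5
  x̄ = (3.25, 4.5),  deviation x̄ - mu_0 = (3.25, 4.5) - (2, 4) = (1.25, 0.5).

Step 2 — sample covariance matrix, S[i,j] = (1/(n-1)) · Σ_k (x_{k,i} - mean_i) · (x_{k,j} - mean_j), divisor n-1 = 3:
  S[X_1,X_1] = ((-1.25)·(-1.25) + (-1.25)·(-1.25) + (3.75)·(3.75) + (-1.25)·(-1.25)) / 3 = 18.75/3 = 6.25
  S[X_1,X_2] = ((-1.25)·(3.5) + (-1.25)·(-3.5) + (3.75)·(1.5) + (-1.25)·(-1.5)) / 3 = 7.5/3 = 2.5
  S[X_2,X_2] = ((3.5)·(3.5) + (-3.5)·(-3.5) + (1.5)·(1.5) + (-1.5)·(-1.5)) / 3 = 29/3 = 9.6667
  S = [[6.25, 2.5],
 [2.5, 9.6667]].

Step 3 — invert S. det(S) = 6.25·9.6667 - (2.5)² = 54.1667.
  S^{-1} = (1/det) · [[d, -b], [-b, a]] = [[0.1785, -0.0462],
 [-0.0462, 0.1154]].

Step 4 — quadratic form (x̄ - mu_0)^T · S^{-1} · (x̄ - mu_0):
  S^{-1} · (x̄ - mu_0) = (0.2, 0),
  (x̄ - mu_0)^T · [...] = (1.25)·(0.2) + (0.5)·(0) = 0.25.

Step 5 — scale by n: T² = 4 · 0.25 = 1.

T² ≈ 1


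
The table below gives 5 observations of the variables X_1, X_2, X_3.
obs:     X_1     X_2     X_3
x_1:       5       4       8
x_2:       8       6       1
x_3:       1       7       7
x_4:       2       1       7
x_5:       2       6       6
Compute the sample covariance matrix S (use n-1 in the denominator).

Step 1 — column means:
  mean(X_1) = (5 + 8 + 1 + 2 + 2) / 5 = 18/5 = 3.6
  mean(X_2) = (4 + 6 + 7 + 1 + 6) / 5 = 24/5 = 4.8
  mean(X_3) = (8 + 1 + 7 + 7 + 6) / 5 = 29/5 = 5.8

Step 2 — sample covariance S[i,j] = (1/(n-1)) · Σ_k (x_{k,i} - mean_i) · (x_{k,j} - mean_j), with n-1 = 4.
  S[X_1,X_1] = ((1.4)·(1.4) + (4.4)·(4.4) + (-2.6)·(-2.6) + (-1.6)·(-1.6) + (-1.6)·(-1.6)) / 4 = 33.2/4 = 8.3
  S[X_1,X_2] = ((1.4)·(-0.8) + (4.4)·(1.2) + (-2.6)·(2.2) + (-1.6)·(-3.8) + (-1.6)·(1.2)) / 4 = 2.6/4 = 0.65
  S[X_1,X_3] = ((1.4)·(2.2) + (4.4)·(-4.8) + (-2.6)·(1.2) + (-1.6)·(1.2) + (-1.6)·(0.2)) / 4 = -23.4/4 = -5.85
  S[X_2,X_2] = ((-0.8)·(-0.8) + (1.2)·(1.2) + (2.2)·(2.2) + (-3.8)·(-3.8) + (1.2)·(1.2)) / 4 = 22.8/4 = 5.7
  S[X_2,X_3] = ((-0.8)·(2.2) + (1.2)·(-4.8) + (2.2)·(1.2) + (-3.8)·(1.2) + (1.2)·(0.2)) / 4 = -9.2/4 = -2.3
  S[X_3,X_3] = ((2.2)·(2.2) + (-4.8)·(-4.8) + (1.2)·(1.2) + (1.2)·(1.2) + (0.2)·(0.2)) / 4 = 30.8/4 = 7.7

S is symmetric (S[j,i] = S[i,j]). Assembling:

S = [[8.3, 0.65, -5.85],
 [0.65, 5.7, -2.3],
 [-5.85, -2.3, 7.7]]


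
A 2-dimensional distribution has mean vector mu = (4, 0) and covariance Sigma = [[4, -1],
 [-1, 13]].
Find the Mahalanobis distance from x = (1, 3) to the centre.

Step 1 — centre the observation: (x - mu) = (-3, 3).

Step 2 — invert Sigma. det(Sigma) = 4·13 - (-1)² = 51.
  Sigma^{-1} = (1/det) · [[d, -b], [-b, a]] = [[0.2549, 0.0196],
 [0.0196, 0.0784]].

Step 3 — form the quadratic (x - mu)^T · Sigma^{-1} · (x - mu):
  Sigma^{-1} · (x - mu) = (-0.7059, 0.1765).
  (x - mu)^T · [Sigma^{-1} · (x - mu)] = (-3)·(-0.7059) + (3)·(0.1765) = 2.6471.

Step 4 — take square root: d = √(2.6471) ≈ 1.627.

d(x, mu) = √(2.6471) ≈ 1.627


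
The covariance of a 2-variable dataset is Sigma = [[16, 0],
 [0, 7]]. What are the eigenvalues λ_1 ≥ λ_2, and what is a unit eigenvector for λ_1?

Step 1 — characteristic polynomial of 2×2 Sigma:
  det(Sigma - λI) = λ² - trace · λ + det = 0.
  trace = 16 + 7 = 23, det = 16·7 - (0)² = 112.
Step 2 — discriminant:
  Δ = trace² - 4·det = 529 - 448 = 81.
Step 3 — eigenvalues:
  λ = (trace ± √Δ)/2 = (23 ± 9)/2,
  λ_1 = 16,  λ_2 = 7.

Step 4 — unit eigenvector for λ_1: Sigma is diagonal, so its eigenvectors are the coordinate axes. λ_1 = 16 is the diagonal entry on the first coordinate axis, hence
  v_1 = (1, 0) (||v_1|| = 1).

λ_1 = 16,  λ_2 = 7;  v_1 ≈ (1, 0)


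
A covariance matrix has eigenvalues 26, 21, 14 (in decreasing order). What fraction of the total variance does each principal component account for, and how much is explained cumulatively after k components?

Step 1 — total variance = trace(Sigma) = Σ λ_i = 26 + 21 + 14 = 61.

Step 2 — fraction explained by component i = λ_i / Σ λ:
  PC1: 26/61 = 0.4262
  PC2: 21/61 = 0.3443
  PC3: 14/61 = 0.2295

Step 3 — cumulative fraction after k components = (λ_1 + ... + λ_k) / Σ λ:
  k = 1: 26/61 = 0.4262
  k = 2: (26 + 21)/61 = 47/61 = 0.7705
  k = 3: (26 + 21 + 14)/61 = 61/61 = 1

Summary (fraction, with percent):

explained: PC1 0.4262 (42.62%), PC2 0.3443 (34.43%), PC3 0.2295 (22.95%);  cumulative: 0.4262, 0.7705, 1


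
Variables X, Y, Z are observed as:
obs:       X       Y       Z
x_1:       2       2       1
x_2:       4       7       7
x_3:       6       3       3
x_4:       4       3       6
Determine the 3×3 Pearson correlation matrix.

Step 1 — column means:
  mean(X) = (2 + 4 + 6 + 4) / 4 = 16/4 = 4
  mean(Y) = (2 + 7 + 3 + 3) / 4 = 15/4 = 3.75
  mean(Z) = (1 + 7 + 3 + 6) / 4 = 17/4 = 4.25

Step 2 — sample variances and covariances s[i,j] = (1/(n-1)) · Σ_k (x_{k,i} - mean_i) · (x_{k,j} - mean_j), with n-1 = 3:
  s[X,X] = ((-2)·(-2) + (0)·(0) + (2)·(2) + (0)·(0)) / 3 = 8/3 = 2.6667
  s[X,Y] = ((-2)·(-1.75) + (0)·(3.25) + (2)·(-0.75) + (0)·(-0.75)) / 3 = 2/3 = 0.6667
  s[X,Z] = ((-2)·(-3.25) + (0)·(2.75) + (2)·(-1.25) + (0)·(1.75)) / 3 = 4/3 = 1.3333
  s[Y,Y] = ((-1.75)·(-1.75) + (3.25)·(3.25) + (-0.75)·(-0.75) + (-0.75)·(-0.75)) / 3 = 14.75/3 = 4.9167
  s[Y,Z] = ((-1.75)·(-3.25) + (3.25)·(2.75) + (-0.75)·(-1.25) + (-0.75)·(1.75)) / 3 = 14.25/3 = 4.75
  s[Z,Z] = ((-3.25)·(-3.25) + (2.75)·(2.75) + (-1.25)·(-1.25) + (1.75)·(1.75)) / 3 = 22.75/3 = 7.5833
  Sample standard deviations s_i = √(s[i,i]):
  s(X) = √(2.6667) = 1.633
  s(Y) = √(4.9167) = 2.2174
  s(Z) = √(7.5833) = 2.7538

Step 3 — r_{ij} = s_{ij} / (s_i · s_j):
  r[X,X] = 1 (diagonal).
  r[X,Y] = 0.6667 / (1.633 · 2.2174) = 0.6667 / 3.6209 = 0.1841
  r[X,Z] = 1.3333 / (1.633 · 2.7538) = 1.3333 / 4.4969 = 0.2965
  r[Y,Y] = 1 (diagonal).
  r[Y,Z] = 4.75 / (2.2174 · 2.7538) = 4.75 / 6.1061 = 0.7779
  r[Z,Z] = 1 (diagonal).

R is symmetric with unit diagonal. Assembling:

R = [[1, 0.1841, 0.2965],
 [0.1841, 1, 0.7779],
 [0.2965, 0.7779, 1]]


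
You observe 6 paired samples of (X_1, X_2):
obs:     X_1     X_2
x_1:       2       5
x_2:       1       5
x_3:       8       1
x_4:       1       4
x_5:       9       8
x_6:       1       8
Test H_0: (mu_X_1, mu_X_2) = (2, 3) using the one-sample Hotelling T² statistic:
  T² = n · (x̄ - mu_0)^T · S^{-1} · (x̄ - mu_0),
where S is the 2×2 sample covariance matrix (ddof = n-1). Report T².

Step 1 — sample mean vector:
  mean(X_1) = (2 + 1 + 8 + 1 + 9 + 1) / 6 = 22/6 = 3.6667
  mean(X_2) = (5 + 5 + 1 + 4 + 8 + 8) / 6 = 31/6 = 5.1667
  x̄ = (3.6667, 5.1667),  deviation x̄ - mu_0 = (3.6667, 5.1667) - (2, 3) = (1.6667, 2.1667).

Step 2 — sample covariance matrix, S[i,j] = (1/(n-1)) · Σ_k (x_{k,i} - mean_i) · (x_{k,j} - mean_j), divisor n-1 = 5:
  S[X_1,X_1] = ((-1.6667)·(-1.6667) + (-2.6667)·(-2.6667) + (4.3333)·(4.3333) + (-2.6667)·(-2.6667) + (5.3333)·(5.3333) + (-2.6667)·(-2.6667)) / 5 = 71.3333/5 = 14.2667
  S[X_1,X_2] = ((-1.6667)·(-0.1667) + (-2.6667)·(-0.1667) + (4.3333)·(-4.1667) + (-2.6667)·(-1.1667) + (5.3333)·(2.8333) + (-2.6667)·(2.8333)) / 5 = -6.6667/5 = -1.3333
  S[X_2,X_2] = ((-0.1667)·(-0.1667) + (-0.1667)·(-0.1667) + (-4.1667)·(-4.1667) + (-1.1667)·(-1.1667) + (2.8333)·(2.8333) + (2.8333)·(2.8333)) / 5 = 34.8333/5 = 6.9667
  S = [[14.2667, -1.3333],
 [-1.3333, 6.9667]].

Step 3 — invert S. det(S) = 14.2667·6.9667 - (-1.3333)² = 97.6133.
  S^{-1} = (1/det) · [[d, -b], [-b, a]] = [[0.0714, 0.0137],
 [0.0137, 0.1462]].

Step 4 — quadratic form (x̄ - mu_0)^T · S^{-1} · (x̄ - mu_0):
  S^{-1} · (x̄ - mu_0) = (0.1485, 0.3394),
  (x̄ - mu_0)^T · [...] = (1.6667)·(0.1485) + (2.1667)·(0.3394) = 0.983.

Step 5 — scale by n: T² = 6 · 0.983 = 5.8981.

T² ≈ 5.8981
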